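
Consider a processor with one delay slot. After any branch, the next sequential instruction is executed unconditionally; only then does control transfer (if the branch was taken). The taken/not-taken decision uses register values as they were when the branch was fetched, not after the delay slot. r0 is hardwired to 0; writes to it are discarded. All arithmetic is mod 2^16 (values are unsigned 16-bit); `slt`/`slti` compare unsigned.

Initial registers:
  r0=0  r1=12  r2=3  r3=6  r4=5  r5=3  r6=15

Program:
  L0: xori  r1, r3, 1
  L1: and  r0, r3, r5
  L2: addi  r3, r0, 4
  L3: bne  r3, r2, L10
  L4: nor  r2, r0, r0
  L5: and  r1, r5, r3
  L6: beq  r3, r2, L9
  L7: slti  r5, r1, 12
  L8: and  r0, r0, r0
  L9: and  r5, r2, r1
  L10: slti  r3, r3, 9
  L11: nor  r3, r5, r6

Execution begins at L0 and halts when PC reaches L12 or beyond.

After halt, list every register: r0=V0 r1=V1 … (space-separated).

r0=0 r1=7 r2=65535 r3=65520 r4=5 r5=3 r6=15

[0] xori  r1, r3, 1  →  {r0:0, r1:7, r2:3, r3:6, r4:5, r5:3, r6:15}
[1] and  r0, r3, r5  →  {r0:0, r1:7, r2:3, r3:6, r4:5, r5:3, r6:15}
[2] addi  r3, r0, 4  →  {r0:0, r1:7, r2:3, r3:4, r4:5, r5:3, r6:15}
[3] bne  r3, r2, L10  →  {r0:0, r1:7, r2:3, r3:4, r4:5, r5:3, r6:15}  ⟨branch taken⟩
[4] nor  r2, r0, r0  →  {r0:0, r1:7, r2:65535, r3:4, r4:5, r5:3, r6:15}
[10] slti  r3, r3, 9  →  {r0:0, r1:7, r2:65535, r3:1, r4:5, r5:3, r6:15}
[11] nor  r3, r5, r6  →  {r0:0, r1:7, r2:65535, r3:65520, r4:5, r5:3, r6:15}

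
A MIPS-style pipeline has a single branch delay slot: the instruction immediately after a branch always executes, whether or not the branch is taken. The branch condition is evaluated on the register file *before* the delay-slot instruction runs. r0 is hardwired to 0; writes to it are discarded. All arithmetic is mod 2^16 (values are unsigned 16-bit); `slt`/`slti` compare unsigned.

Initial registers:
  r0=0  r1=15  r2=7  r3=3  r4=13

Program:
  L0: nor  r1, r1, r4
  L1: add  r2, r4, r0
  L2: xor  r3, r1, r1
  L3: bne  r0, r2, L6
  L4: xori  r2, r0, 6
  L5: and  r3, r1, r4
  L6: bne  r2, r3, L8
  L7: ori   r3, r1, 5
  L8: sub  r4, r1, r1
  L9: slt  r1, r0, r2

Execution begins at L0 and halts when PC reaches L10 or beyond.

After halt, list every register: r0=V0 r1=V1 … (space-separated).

#0 nor  r1, r1, r4 ; 0/65520/7/3/13
#1 add  r2, r4, r0 ; 0/65520/13/3/13
#2 xor  r3, r1, r1 ; 0/65520/13/0/13
#3 bne  r0, r2, L6 ; 0/65520/13/0/13 ; →target
#4 xori  r2, r0, 6 ; 0/65520/6/0/13
#6 bne  r2, r3, L8 ; 0/65520/6/0/13 ; →target
#7 ori   r3, r1, 5 ; 0/65520/6/65525/13
#8 sub  r4, r1, r1 ; 0/65520/6/65525/0
#9 slt  r1, r0, r2 ; 0/1/6/65525/0

r0=0 r1=1 r2=6 r3=65525 r4=0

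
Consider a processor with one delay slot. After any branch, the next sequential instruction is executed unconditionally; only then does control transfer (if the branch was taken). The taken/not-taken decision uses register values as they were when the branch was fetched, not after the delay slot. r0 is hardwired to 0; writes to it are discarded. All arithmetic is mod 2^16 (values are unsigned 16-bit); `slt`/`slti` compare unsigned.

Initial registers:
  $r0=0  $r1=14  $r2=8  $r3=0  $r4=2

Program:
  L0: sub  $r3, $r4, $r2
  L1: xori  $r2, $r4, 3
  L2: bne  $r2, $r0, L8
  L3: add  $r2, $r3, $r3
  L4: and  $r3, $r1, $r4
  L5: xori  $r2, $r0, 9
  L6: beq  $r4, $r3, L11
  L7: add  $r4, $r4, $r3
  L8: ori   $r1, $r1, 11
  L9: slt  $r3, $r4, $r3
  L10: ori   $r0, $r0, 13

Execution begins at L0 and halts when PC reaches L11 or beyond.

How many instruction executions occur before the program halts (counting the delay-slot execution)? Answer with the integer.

7

#0 sub  $r3, $r4, $r2 ; 0/14/8/65530/2
#1 xori  $r2, $r4, 3 ; 0/14/1/65530/2
#2 bne  $r2, $r0, L8 ; 0/14/1/65530/2 ; →target
#3 add  $r2, $r3, $r3 ; 0/14/65524/65530/2
#8 ori   $r1, $r1, 11 ; 0/15/65524/65530/2
#9 slt  $r3, $r4, $r3 ; 0/15/65524/1/2
#10 ori   $r0, $r0, 13 ; 0/15/65524/1/2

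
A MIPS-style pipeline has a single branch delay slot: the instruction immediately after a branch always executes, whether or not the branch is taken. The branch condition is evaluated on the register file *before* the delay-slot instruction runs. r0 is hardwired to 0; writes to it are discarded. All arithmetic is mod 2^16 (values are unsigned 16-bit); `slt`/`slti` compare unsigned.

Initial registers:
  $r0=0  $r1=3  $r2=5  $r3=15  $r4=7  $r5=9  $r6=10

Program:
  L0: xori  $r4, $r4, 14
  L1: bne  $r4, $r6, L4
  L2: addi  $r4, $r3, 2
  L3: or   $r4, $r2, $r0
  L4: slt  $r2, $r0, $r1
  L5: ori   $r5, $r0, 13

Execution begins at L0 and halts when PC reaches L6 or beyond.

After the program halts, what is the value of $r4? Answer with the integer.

17

PC=0  xori  $r4, $r4, 14     | $r0=0 $r1=3 $r2=5 $r3=15 $r4=9 $r5=9 $r6=10
PC=1  bne  $r4, $r6, L4      | $r0=0 $r1=3 $r2=5 $r3=15 $r4=9 $r5=9 $r6=10  [TAKEN]
PC=2  addi  $r4, $r3, 2      | $r0=0 $r1=3 $r2=5 $r3=15 $r4=17 $r5=9 $r6=10
PC=4  slt  $r2, $r0, $r1     | $r0=0 $r1=3 $r2=1 $r3=15 $r4=17 $r5=9 $r6=10
PC=5  ori   $r5, $r0, 13     | $r0=0 $r1=3 $r2=1 $r3=15 $r4=17 $r5=13 $r6=10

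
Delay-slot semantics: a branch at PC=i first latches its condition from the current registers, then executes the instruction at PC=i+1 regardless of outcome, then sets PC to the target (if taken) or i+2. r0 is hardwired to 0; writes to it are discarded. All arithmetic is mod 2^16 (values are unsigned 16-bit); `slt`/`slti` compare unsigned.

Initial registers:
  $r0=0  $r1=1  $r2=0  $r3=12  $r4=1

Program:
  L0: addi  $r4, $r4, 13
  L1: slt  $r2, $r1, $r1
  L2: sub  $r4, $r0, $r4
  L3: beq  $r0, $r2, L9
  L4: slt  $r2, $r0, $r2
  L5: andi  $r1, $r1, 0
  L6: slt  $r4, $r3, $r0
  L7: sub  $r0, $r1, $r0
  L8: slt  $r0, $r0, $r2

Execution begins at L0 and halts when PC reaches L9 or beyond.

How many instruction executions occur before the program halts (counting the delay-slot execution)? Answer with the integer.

5

  step pc=0: addi  $r4, $r4, 13  regs=(0,1,0,12,14)
  step pc=1: slt  $r2, $r1, $r1  regs=(0,1,0,12,14)
  step pc=2: sub  $r4, $r0, $r4  regs=(0,1,0,12,65522)
  step pc=3: beq  $r0, $r2, L9  cond=T  regs=(0,1,0,12,65522)
  step pc=4: slt  $r2, $r0, $r2  regs=(0,1,0,12,65522)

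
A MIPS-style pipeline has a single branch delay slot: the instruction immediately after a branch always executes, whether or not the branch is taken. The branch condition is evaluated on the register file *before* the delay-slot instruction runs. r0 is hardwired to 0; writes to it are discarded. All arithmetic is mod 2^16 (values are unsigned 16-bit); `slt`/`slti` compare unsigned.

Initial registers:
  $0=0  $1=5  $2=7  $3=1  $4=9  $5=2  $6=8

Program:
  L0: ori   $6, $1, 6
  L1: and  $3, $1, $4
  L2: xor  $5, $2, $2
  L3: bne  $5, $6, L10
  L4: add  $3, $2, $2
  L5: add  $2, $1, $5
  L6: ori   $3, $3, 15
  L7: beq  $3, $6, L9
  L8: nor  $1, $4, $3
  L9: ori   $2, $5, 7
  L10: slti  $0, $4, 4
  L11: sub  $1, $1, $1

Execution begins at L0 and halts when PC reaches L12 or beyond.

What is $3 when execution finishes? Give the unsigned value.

14

PC=0  ori   $6, $1, 6        | $0=0 $1=5 $2=7 $3=1 $4=9 $5=2 $6=7
PC=1  and  $3, $1, $4        | $0=0 $1=5 $2=7 $3=1 $4=9 $5=2 $6=7
PC=2  xor  $5, $2, $2        | $0=0 $1=5 $2=7 $3=1 $4=9 $5=0 $6=7
PC=3  bne  $5, $6, L10       | $0=0 $1=5 $2=7 $3=1 $4=9 $5=0 $6=7  [TAKEN]
PC=4  add  $3, $2, $2        | $0=0 $1=5 $2=7 $3=14 $4=9 $5=0 $6=7
PC=10 slti  $0, $4, 4        | $0=0 $1=5 $2=7 $3=14 $4=9 $5=0 $6=7
PC=11 sub  $1, $1, $1        | $0=0 $1=0 $2=7 $3=14 $4=9 $5=0 $6=7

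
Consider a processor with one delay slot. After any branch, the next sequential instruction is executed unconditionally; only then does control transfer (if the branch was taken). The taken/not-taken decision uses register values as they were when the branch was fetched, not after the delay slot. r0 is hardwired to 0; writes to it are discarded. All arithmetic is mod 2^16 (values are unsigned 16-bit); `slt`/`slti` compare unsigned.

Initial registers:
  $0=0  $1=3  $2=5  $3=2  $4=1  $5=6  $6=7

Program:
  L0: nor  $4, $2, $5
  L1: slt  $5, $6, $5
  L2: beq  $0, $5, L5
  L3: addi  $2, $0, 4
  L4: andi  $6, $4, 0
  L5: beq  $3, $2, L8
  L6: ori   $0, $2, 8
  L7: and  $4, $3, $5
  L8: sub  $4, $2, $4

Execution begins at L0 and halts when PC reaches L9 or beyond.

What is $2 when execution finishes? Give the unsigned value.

  step pc=0: nor  $4, $2, $5  regs=(0,3,5,2,65528,6,7)
  step pc=1: slt  $5, $6, $5  regs=(0,3,5,2,65528,0,7)
  step pc=2: beq  $0, $5, L5  cond=T  regs=(0,3,5,2,65528,0,7)
  step pc=3: addi  $2, $0, 4  regs=(0,3,4,2,65528,0,7)
  step pc=5: beq  $3, $2, L8  cond=F  regs=(0,3,4,2,65528,0,7)
  step pc=6: ori   $0, $2, 8  regs=(0,3,4,2,65528,0,7)
  step pc=7: and  $4, $3, $5  regs=(0,3,4,2,0,0,7)
  step pc=8: sub  $4, $2, $4  regs=(0,3,4,2,4,0,7)

4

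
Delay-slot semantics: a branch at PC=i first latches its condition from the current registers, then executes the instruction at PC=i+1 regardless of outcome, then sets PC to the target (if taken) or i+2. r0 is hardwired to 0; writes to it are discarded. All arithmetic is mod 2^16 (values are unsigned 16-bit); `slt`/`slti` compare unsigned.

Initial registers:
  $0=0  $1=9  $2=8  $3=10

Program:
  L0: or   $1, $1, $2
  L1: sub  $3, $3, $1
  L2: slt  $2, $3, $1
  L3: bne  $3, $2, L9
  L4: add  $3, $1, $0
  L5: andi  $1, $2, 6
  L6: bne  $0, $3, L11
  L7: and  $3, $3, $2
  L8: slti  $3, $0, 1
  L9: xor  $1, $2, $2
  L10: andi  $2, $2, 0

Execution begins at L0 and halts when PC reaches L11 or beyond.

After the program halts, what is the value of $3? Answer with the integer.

#0 or   $1, $1, $2 ; 0/9/8/10
#1 sub  $3, $3, $1 ; 0/9/8/1
#2 slt  $2, $3, $1 ; 0/9/1/1
#3 bne  $3, $2, L9 ; 0/9/1/1 ; →fallthru
#4 add  $3, $1, $0 ; 0/9/1/9
#5 andi  $1, $2, 6 ; 0/0/1/9
#6 bne  $0, $3, L11 ; 0/0/1/9 ; →target
#7 and  $3, $3, $2 ; 0/0/1/1

1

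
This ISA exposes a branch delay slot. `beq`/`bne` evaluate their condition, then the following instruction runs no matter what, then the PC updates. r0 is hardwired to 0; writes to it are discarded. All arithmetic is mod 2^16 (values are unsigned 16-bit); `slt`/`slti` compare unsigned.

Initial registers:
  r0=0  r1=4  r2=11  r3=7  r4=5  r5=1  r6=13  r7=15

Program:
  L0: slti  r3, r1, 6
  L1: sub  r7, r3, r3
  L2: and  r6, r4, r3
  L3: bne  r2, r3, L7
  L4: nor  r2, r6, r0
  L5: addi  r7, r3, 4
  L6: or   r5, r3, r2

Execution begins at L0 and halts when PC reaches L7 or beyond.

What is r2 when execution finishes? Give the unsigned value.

65534

#0 slti  r3, r1, 6 ; 0/4/11/1/5/1/13/15
#1 sub  r7, r3, r3 ; 0/4/11/1/5/1/13/0
#2 and  r6, r4, r3 ; 0/4/11/1/5/1/1/0
#3 bne  r2, r3, L7 ; 0/4/11/1/5/1/1/0 ; →target
#4 nor  r2, r6, r0 ; 0/4/65534/1/5/1/1/0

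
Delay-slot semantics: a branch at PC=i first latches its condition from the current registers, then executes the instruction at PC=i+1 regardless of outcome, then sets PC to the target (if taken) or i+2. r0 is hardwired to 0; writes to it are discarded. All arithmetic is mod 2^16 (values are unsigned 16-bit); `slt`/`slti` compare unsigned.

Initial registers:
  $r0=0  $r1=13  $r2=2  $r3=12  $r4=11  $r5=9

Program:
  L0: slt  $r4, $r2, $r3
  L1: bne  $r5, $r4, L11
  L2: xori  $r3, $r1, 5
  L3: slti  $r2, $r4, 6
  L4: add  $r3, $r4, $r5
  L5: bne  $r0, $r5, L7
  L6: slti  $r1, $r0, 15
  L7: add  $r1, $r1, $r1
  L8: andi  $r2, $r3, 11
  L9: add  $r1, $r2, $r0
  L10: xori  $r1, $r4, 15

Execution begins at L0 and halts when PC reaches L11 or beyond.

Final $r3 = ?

8

  step pc=0: slt  $r4, $r2, $r3  regs=(0,13,2,12,1,9)
  step pc=1: bne  $r5, $r4, L11  cond=T  regs=(0,13,2,12,1,9)
  step pc=2: xori  $r3, $r1, 5  regs=(0,13,2,8,1,9)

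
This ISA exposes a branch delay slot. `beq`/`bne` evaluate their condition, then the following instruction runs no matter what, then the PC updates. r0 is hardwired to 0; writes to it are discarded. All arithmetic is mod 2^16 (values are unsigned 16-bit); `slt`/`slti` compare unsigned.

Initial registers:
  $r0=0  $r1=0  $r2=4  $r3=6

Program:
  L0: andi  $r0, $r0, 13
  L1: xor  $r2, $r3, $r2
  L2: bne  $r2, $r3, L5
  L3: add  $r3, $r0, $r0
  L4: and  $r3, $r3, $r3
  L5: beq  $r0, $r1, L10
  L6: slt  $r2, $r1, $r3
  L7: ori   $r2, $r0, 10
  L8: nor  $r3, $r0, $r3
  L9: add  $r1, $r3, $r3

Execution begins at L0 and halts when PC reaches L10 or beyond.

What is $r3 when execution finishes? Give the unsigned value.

PC=0  andi  $r0, $r0, 13     | $r0=0 $r1=0 $r2=4 $r3=6
PC=1  xor  $r2, $r3, $r2     | $r0=0 $r1=0 $r2=2 $r3=6
PC=2  bne  $r2, $r3, L5      | $r0=0 $r1=0 $r2=2 $r3=6  [TAKEN]
PC=3  add  $r3, $r0, $r0     | $r0=0 $r1=0 $r2=2 $r3=0
PC=5  beq  $r0, $r1, L10     | $r0=0 $r1=0 $r2=2 $r3=0  [TAKEN]
PC=6  slt  $r2, $r1, $r3     | $r0=0 $r1=0 $r2=0 $r3=0

0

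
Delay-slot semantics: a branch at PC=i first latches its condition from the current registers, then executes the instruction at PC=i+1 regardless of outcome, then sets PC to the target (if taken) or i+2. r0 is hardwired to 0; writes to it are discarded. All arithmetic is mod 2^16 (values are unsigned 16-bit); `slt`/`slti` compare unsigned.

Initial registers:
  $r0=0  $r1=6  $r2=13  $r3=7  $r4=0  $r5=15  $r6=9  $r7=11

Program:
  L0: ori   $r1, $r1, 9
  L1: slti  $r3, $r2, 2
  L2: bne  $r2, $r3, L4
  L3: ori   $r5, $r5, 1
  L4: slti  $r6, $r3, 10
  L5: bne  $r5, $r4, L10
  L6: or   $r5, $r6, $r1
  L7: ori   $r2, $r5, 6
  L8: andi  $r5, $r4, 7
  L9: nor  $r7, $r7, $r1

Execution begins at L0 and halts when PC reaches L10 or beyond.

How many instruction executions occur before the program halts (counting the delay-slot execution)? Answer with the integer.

#0 ori   $r1, $r1, 9 ; 0/15/13/7/0/15/9/11
#1 slti  $r3, $r2, 2 ; 0/15/13/0/0/15/9/11
#2 bne  $r2, $r3, L4 ; 0/15/13/0/0/15/9/11 ; →target
#3 ori   $r5, $r5, 1 ; 0/15/13/0/0/15/9/11
#4 slti  $r6, $r3, 10 ; 0/15/13/0/0/15/1/11
#5 bne  $r5, $r4, L10 ; 0/15/13/0/0/15/1/11 ; →target
#6 or   $r5, $r6, $r1 ; 0/15/13/0/0/15/1/11

7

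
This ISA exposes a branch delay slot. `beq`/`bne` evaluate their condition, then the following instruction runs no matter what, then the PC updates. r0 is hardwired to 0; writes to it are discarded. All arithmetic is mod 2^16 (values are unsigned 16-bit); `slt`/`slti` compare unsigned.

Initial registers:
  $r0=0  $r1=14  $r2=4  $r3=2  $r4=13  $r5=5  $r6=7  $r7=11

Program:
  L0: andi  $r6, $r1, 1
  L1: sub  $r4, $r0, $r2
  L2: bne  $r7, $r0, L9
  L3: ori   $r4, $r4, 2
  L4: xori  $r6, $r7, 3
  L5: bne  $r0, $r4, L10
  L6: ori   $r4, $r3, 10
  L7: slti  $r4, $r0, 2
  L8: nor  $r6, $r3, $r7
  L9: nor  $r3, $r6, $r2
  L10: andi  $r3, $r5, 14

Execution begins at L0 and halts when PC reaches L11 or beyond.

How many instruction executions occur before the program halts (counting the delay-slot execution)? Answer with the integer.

#0 andi  $r6, $r1, 1 ; 0/14/4/2/13/5/0/11
#1 sub  $r4, $r0, $r2 ; 0/14/4/2/65532/5/0/11
#2 bne  $r7, $r0, L9 ; 0/14/4/2/65532/5/0/11 ; →target
#3 ori   $r4, $r4, 2 ; 0/14/4/2/65534/5/0/11
#9 nor  $r3, $r6, $r2 ; 0/14/4/65531/65534/5/0/11
#10 andi  $r3, $r5, 14 ; 0/14/4/4/65534/5/0/11

6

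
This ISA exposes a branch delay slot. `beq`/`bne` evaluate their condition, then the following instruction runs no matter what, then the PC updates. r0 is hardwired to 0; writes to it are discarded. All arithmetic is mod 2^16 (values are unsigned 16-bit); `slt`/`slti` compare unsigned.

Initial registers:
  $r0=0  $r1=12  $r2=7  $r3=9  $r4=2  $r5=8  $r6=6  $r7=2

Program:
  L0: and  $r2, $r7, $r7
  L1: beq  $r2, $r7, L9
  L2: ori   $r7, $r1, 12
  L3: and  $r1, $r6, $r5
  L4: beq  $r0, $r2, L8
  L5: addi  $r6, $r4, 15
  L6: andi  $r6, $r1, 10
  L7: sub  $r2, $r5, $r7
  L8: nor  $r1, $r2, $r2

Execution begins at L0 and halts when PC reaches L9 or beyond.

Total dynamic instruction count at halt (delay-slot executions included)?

3

PC=0  and  $r2, $r7, $r7     | $r0=0 $r1=12 $r2=2 $r3=9 $r4=2 $r5=8 $r6=6 $r7=2
PC=1  beq  $r2, $r7, L9      | $r0=0 $r1=12 $r2=2 $r3=9 $r4=2 $r5=8 $r6=6 $r7=2  [TAKEN]
PC=2  ori   $r7, $r1, 12     | $r0=0 $r1=12 $r2=2 $r3=9 $r4=2 $r5=8 $r6=6 $r7=12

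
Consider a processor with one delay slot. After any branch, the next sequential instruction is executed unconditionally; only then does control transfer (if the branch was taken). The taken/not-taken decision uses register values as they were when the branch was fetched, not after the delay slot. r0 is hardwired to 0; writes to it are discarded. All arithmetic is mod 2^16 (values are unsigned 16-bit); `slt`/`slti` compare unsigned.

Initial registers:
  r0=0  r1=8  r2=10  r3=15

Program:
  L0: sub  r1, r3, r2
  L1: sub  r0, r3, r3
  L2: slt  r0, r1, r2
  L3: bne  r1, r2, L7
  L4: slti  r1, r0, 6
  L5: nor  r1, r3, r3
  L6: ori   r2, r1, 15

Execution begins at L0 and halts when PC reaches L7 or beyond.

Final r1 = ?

  step pc=0: sub  r1, r3, r2  regs=(0,5,10,15)
  step pc=1: sub  r0, r3, r3  regs=(0,5,10,15)
  step pc=2: slt  r0, r1, r2  regs=(0,5,10,15)
  step pc=3: bne  r1, r2, L7  cond=T  regs=(0,5,10,15)
  step pc=4: slti  r1, r0, 6  regs=(0,1,10,15)

1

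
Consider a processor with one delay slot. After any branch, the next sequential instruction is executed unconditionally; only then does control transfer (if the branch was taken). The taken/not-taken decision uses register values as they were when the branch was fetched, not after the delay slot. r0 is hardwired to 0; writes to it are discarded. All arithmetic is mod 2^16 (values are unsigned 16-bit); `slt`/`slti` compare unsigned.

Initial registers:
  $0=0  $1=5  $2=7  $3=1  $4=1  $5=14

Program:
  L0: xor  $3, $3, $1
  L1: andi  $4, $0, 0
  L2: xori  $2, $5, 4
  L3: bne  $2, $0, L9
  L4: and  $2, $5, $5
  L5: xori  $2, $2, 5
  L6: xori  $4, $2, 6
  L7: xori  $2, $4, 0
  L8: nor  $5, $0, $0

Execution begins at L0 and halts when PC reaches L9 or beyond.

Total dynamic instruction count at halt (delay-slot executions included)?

5

  step pc=0: xor  $3, $3, $1  regs=(0,5,7,4,1,14)
  step pc=1: andi  $4, $0, 0  regs=(0,5,7,4,0,14)
  step pc=2: xori  $2, $5, 4  regs=(0,5,10,4,0,14)
  step pc=3: bne  $2, $0, L9  cond=T  regs=(0,5,10,4,0,14)
  step pc=4: and  $2, $5, $5  regs=(0,5,14,4,0,14)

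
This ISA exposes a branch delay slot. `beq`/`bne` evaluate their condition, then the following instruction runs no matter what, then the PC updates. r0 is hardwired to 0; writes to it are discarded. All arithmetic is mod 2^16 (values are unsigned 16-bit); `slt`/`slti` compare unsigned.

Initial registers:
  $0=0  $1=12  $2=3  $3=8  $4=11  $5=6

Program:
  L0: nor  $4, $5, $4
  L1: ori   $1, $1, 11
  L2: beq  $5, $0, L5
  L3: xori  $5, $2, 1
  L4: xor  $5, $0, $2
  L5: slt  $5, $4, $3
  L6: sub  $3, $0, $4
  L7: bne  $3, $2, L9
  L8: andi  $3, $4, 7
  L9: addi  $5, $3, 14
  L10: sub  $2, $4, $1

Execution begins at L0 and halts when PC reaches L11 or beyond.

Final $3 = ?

0

[0] nor  $4, $5, $4  →  {$0:0, $1:12, $2:3, $3:8, $4:65520, $5:6}
[1] ori   $1, $1, 11  →  {$0:0, $1:15, $2:3, $3:8, $4:65520, $5:6}
[2] beq  $5, $0, L5  →  {$0:0, $1:15, $2:3, $3:8, $4:65520, $5:6}  ⟨branch fallthrough⟩
[3] xori  $5, $2, 1  →  {$0:0, $1:15, $2:3, $3:8, $4:65520, $5:2}
[4] xor  $5, $0, $2  →  {$0:0, $1:15, $2:3, $3:8, $4:65520, $5:3}
[5] slt  $5, $4, $3  →  {$0:0, $1:15, $2:3, $3:8, $4:65520, $5:0}
[6] sub  $3, $0, $4  →  {$0:0, $1:15, $2:3, $3:16, $4:65520, $5:0}
[7] bne  $3, $2, L9  →  {$0:0, $1:15, $2:3, $3:16, $4:65520, $5:0}  ⟨branch taken⟩
[8] andi  $3, $4, 7  →  {$0:0, $1:15, $2:3, $3:0, $4:65520, $5:0}
[9] addi  $5, $3, 14  →  {$0:0, $1:15, $2:3, $3:0, $4:65520, $5:14}
[10] sub  $2, $4, $1  →  {$0:0, $1:15, $2:65505, $3:0, $4:65520, $5:14}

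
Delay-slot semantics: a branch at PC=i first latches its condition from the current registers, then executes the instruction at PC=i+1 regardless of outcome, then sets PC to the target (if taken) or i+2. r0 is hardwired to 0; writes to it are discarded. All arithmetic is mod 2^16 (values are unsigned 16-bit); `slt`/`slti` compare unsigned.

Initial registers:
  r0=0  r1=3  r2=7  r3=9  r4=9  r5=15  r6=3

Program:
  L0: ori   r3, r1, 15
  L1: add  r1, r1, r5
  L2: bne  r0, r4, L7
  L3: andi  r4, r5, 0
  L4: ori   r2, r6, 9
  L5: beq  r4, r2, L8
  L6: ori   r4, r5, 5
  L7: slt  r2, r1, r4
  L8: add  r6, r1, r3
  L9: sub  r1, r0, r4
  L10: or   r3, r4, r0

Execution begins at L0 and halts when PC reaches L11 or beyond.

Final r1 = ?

PC=0  ori   r3, r1, 15       | r0=0 r1=3 r2=7 r3=15 r4=9 r5=15 r6=3
PC=1  add  r1, r1, r5        | r0=0 r1=18 r2=7 r3=15 r4=9 r5=15 r6=3
PC=2  bne  r0, r4, L7        | r0=0 r1=18 r2=7 r3=15 r4=9 r5=15 r6=3  [TAKEN]
PC=3  andi  r4, r5, 0        | r0=0 r1=18 r2=7 r3=15 r4=0 r5=15 r6=3
PC=7  slt  r2, r1, r4        | r0=0 r1=18 r2=0 r3=15 r4=0 r5=15 r6=3
PC=8  add  r6, r1, r3        | r0=0 r1=18 r2=0 r3=15 r4=0 r5=15 r6=33
PC=9  sub  r1, r0, r4        | r0=0 r1=0 r2=0 r3=15 r4=0 r5=15 r6=33
PC=10 or   r3, r4, r0        | r0=0 r1=0 r2=0 r3=0 r4=0 r5=15 r6=33

0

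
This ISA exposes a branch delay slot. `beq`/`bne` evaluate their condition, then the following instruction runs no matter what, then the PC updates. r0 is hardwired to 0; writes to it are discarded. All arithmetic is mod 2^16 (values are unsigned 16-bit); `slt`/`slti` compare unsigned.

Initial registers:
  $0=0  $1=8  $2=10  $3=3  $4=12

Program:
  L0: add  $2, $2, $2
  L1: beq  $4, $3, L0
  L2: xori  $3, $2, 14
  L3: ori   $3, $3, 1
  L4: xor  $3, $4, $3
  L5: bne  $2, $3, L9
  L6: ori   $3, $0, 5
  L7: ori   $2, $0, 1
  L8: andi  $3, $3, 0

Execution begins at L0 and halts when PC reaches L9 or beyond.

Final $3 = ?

5

PC=0  add  $2, $2, $2        | $0=0 $1=8 $2=20 $3=3 $4=12
PC=1  beq  $4, $3, L0        | $0=0 $1=8 $2=20 $3=3 $4=12  [not taken]
PC=2  xori  $3, $2, 14       | $0=0 $1=8 $2=20 $3=26 $4=12
PC=3  ori   $3, $3, 1        | $0=0 $1=8 $2=20 $3=27 $4=12
PC=4  xor  $3, $4, $3        | $0=0 $1=8 $2=20 $3=23 $4=12
PC=5  bne  $2, $3, L9        | $0=0 $1=8 $2=20 $3=23 $4=12  [TAKEN]
PC=6  ori   $3, $0, 5        | $0=0 $1=8 $2=20 $3=5 $4=12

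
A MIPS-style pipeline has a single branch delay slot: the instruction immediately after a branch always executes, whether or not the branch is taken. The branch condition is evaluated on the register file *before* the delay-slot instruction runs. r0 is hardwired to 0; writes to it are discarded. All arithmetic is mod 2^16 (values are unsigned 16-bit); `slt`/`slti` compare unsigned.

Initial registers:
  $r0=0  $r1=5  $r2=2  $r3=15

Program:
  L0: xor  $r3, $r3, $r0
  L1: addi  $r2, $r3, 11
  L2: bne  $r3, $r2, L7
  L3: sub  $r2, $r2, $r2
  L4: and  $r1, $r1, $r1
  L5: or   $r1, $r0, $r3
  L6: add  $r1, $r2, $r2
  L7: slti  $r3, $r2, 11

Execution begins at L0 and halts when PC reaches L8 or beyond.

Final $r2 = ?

PC=0  xor  $r3, $r3, $r0     | $r0=0 $r1=5 $r2=2 $r3=15
PC=1  addi  $r2, $r3, 11     | $r0=0 $r1=5 $r2=26 $r3=15
PC=2  bne  $r3, $r2, L7      | $r0=0 $r1=5 $r2=26 $r3=15  [TAKEN]
PC=3  sub  $r2, $r2, $r2     | $r0=0 $r1=5 $r2=0 $r3=15
PC=7  slti  $r3, $r2, 11     | $r0=0 $r1=5 $r2=0 $r3=1

0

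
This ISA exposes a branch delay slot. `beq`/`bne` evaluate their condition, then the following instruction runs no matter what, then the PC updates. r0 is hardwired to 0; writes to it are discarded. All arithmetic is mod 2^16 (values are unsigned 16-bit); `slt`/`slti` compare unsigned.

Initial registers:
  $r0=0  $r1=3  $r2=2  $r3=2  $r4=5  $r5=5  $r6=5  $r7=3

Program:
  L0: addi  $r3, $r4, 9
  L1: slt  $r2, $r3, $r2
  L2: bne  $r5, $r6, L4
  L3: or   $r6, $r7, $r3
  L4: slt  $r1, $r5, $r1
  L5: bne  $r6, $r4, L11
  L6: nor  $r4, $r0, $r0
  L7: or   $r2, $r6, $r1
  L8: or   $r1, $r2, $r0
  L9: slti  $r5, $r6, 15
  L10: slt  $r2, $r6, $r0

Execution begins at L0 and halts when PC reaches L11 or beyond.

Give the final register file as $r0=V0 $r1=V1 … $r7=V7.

$r0=0 $r1=0 $r2=0 $r3=14 $r4=65535 $r5=5 $r6=15 $r7=3

#0 addi  $r3, $r4, 9 ; 0/3/2/14/5/5/5/3
#1 slt  $r2, $r3, $r2 ; 0/3/0/14/5/5/5/3
#2 bne  $r5, $r6, L4 ; 0/3/0/14/5/5/5/3 ; →fallthru
#3 or   $r6, $r7, $r3 ; 0/3/0/14/5/5/15/3
#4 slt  $r1, $r5, $r1 ; 0/0/0/14/5/5/15/3
#5 bne  $r6, $r4, L11 ; 0/0/0/14/5/5/15/3 ; →target
#6 nor  $r4, $r0, $r0 ; 0/0/0/14/65535/5/15/3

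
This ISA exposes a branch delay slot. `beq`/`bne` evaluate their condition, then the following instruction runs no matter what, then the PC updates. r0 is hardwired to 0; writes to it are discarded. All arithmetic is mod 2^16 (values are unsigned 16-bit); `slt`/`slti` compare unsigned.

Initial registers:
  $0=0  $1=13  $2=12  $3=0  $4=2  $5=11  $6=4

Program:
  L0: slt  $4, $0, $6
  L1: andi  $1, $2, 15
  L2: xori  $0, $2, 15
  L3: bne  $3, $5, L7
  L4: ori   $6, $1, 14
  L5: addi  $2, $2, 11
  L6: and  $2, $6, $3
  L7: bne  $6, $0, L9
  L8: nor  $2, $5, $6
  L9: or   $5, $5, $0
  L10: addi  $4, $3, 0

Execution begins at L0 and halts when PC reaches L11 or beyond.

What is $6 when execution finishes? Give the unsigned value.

14

#0 slt  $4, $0, $6 ; 0/13/12/0/1/11/4
#1 andi  $1, $2, 15 ; 0/12/12/0/1/11/4
#2 xori  $0, $2, 15 ; 0/12/12/0/1/11/4
#3 bne  $3, $5, L7 ; 0/12/12/0/1/11/4 ; →target
#4 ori   $6, $1, 14 ; 0/12/12/0/1/11/14
#7 bne  $6, $0, L9 ; 0/12/12/0/1/11/14 ; →target
#8 nor  $2, $5, $6 ; 0/12/65520/0/1/11/14
#9 or   $5, $5, $0 ; 0/12/65520/0/1/11/14
#10 addi  $4, $3, 0 ; 0/12/65520/0/0/11/14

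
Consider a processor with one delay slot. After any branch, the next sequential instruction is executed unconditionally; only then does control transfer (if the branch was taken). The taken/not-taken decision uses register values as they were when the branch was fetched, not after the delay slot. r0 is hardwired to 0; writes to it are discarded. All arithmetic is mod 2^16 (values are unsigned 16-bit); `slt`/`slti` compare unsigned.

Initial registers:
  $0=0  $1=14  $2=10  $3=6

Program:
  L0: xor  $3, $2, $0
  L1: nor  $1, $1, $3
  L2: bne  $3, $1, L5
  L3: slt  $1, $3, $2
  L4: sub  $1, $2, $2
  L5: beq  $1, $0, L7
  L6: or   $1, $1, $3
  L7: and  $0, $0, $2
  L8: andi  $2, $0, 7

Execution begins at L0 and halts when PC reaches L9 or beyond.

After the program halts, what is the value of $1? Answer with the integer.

#0 xor  $3, $2, $0 ; 0/14/10/10
#1 nor  $1, $1, $3 ; 0/65521/10/10
#2 bne  $3, $1, L5 ; 0/65521/10/10 ; →target
#3 slt  $1, $3, $2 ; 0/0/10/10
#5 beq  $1, $0, L7 ; 0/0/10/10 ; →target
#6 or   $1, $1, $3 ; 0/10/10/10
#7 and  $0, $0, $2 ; 0/10/10/10
#8 andi  $2, $0, 7 ; 0/10/0/10

10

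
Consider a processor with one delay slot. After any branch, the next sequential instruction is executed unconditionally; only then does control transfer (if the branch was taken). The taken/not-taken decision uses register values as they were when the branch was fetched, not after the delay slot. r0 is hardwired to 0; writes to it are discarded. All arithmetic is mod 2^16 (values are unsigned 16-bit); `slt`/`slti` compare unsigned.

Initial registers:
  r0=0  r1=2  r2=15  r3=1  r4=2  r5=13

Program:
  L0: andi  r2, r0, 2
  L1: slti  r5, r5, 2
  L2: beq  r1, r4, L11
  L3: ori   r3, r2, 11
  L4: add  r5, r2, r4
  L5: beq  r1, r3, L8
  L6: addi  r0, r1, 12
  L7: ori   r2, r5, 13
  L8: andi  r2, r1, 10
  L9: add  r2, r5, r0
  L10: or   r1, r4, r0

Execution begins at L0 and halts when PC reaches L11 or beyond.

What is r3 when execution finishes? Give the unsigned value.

  step pc=0: andi  r2, r0, 2  regs=(0,2,0,1,2,13)
  step pc=1: slti  r5, r5, 2  regs=(0,2,0,1,2,0)
  step pc=2: beq  r1, r4, L11  cond=T  regs=(0,2,0,1,2,0)
  step pc=3: ori   r3, r2, 11  regs=(0,2,0,11,2,0)

11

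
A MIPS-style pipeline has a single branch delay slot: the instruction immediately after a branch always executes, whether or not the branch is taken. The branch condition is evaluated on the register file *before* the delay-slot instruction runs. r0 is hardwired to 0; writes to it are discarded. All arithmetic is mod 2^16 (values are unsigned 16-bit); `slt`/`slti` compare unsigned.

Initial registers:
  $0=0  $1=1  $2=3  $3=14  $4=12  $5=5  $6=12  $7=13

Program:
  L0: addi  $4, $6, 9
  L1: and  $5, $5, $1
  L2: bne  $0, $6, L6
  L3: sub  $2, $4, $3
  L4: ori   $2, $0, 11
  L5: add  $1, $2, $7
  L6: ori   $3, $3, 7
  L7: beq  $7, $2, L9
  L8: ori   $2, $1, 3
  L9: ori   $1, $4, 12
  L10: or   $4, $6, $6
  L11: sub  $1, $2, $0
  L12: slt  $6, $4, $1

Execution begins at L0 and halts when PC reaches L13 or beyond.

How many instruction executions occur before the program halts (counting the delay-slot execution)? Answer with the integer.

[0] addi  $4, $6, 9  →  {$0:0, $1:1, $2:3, $3:14, $4:21, $5:5, $6:12, $7:13}
[1] and  $5, $5, $1  →  {$0:0, $1:1, $2:3, $3:14, $4:21, $5:1, $6:12, $7:13}
[2] bne  $0, $6, L6  →  {$0:0, $1:1, $2:3, $3:14, $4:21, $5:1, $6:12, $7:13}  ⟨branch taken⟩
[3] sub  $2, $4, $3  →  {$0:0, $1:1, $2:7, $3:14, $4:21, $5:1, $6:12, $7:13}
[6] ori   $3, $3, 7  →  {$0:0, $1:1, $2:7, $3:15, $4:21, $5:1, $6:12, $7:13}
[7] beq  $7, $2, L9  →  {$0:0, $1:1, $2:7, $3:15, $4:21, $5:1, $6:12, $7:13}  ⟨branch fallthrough⟩
[8] ori   $2, $1, 3  →  {$0:0, $1:1, $2:3, $3:15, $4:21, $5:1, $6:12, $7:13}
[9] ori   $1, $4, 12  →  {$0:0, $1:29, $2:3, $3:15, $4:21, $5:1, $6:12, $7:13}
[10] or   $4, $6, $6  →  {$0:0, $1:29, $2:3, $3:15, $4:12, $5:1, $6:12, $7:13}
[11] sub  $1, $2, $0  →  {$0:0, $1:3, $2:3, $3:15, $4:12, $5:1, $6:12, $7:13}
[12] slt  $6, $4, $1  →  {$0:0, $1:3, $2:3, $3:15, $4:12, $5:1, $6:0, $7:13}

11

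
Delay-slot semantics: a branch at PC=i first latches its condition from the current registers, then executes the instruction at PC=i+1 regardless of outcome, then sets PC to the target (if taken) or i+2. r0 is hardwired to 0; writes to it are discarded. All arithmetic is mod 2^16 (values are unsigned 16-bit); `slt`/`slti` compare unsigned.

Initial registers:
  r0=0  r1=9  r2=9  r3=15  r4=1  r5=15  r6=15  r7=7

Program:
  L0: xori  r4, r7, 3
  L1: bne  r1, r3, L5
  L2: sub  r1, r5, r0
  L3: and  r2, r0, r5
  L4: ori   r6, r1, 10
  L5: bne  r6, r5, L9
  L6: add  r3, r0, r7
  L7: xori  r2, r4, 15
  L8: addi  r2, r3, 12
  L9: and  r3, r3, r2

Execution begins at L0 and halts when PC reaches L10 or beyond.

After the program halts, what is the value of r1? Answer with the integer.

  step pc=0: xori  r4, r7, 3  regs=(0,9,9,15,4,15,15,7)
  step pc=1: bne  r1, r3, L5  cond=T  regs=(0,9,9,15,4,15,15,7)
  step pc=2: sub  r1, r5, r0  regs=(0,15,9,15,4,15,15,7)
  step pc=5: bne  r6, r5, L9  cond=F  regs=(0,15,9,15,4,15,15,7)
  step pc=6: add  r3, r0, r7  regs=(0,15,9,7,4,15,15,7)
  step pc=7: xori  r2, r4, 15  regs=(0,15,11,7,4,15,15,7)
  step pc=8: addi  r2, r3, 12  regs=(0,15,19,7,4,15,15,7)
  step pc=9: and  r3, r3, r2  regs=(0,15,19,3,4,15,15,7)

15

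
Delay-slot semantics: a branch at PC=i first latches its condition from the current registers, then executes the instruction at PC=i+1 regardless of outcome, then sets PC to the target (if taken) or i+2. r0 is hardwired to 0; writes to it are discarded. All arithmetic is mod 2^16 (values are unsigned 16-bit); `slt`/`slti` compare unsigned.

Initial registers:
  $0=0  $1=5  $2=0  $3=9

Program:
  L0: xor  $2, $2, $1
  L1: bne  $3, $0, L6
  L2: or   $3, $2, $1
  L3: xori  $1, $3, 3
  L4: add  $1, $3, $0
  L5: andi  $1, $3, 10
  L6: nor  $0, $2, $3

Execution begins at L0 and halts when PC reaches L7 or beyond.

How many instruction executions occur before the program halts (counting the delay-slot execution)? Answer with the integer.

#0 xor  $2, $2, $1 ; 0/5/5/9
#1 bne  $3, $0, L6 ; 0/5/5/9 ; →target
#2 or   $3, $2, $1 ; 0/5/5/5
#6 nor  $0, $2, $3 ; 0/5/5/5

4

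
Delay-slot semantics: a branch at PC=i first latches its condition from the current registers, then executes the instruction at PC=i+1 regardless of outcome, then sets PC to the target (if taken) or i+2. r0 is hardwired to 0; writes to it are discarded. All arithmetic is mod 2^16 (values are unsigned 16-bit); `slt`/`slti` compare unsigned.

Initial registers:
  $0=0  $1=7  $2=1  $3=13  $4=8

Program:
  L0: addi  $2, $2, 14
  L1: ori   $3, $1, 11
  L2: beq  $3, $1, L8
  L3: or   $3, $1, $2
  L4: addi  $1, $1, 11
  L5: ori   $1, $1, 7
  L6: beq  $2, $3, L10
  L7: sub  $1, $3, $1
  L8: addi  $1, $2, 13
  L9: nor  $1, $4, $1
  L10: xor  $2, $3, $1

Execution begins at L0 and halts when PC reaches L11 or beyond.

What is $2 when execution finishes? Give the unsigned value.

65527

#0 addi  $2, $2, 14 ; 0/7/15/13/8
#1 ori   $3, $1, 11 ; 0/7/15/15/8
#2 beq  $3, $1, L8 ; 0/7/15/15/8 ; →fallthru
#3 or   $3, $1, $2 ; 0/7/15/15/8
#4 addi  $1, $1, 11 ; 0/18/15/15/8
#5 ori   $1, $1, 7 ; 0/23/15/15/8
#6 beq  $2, $3, L10 ; 0/23/15/15/8 ; →target
#7 sub  $1, $3, $1 ; 0/65528/15/15/8
#10 xor  $2, $3, $1 ; 0/65528/65527/15/8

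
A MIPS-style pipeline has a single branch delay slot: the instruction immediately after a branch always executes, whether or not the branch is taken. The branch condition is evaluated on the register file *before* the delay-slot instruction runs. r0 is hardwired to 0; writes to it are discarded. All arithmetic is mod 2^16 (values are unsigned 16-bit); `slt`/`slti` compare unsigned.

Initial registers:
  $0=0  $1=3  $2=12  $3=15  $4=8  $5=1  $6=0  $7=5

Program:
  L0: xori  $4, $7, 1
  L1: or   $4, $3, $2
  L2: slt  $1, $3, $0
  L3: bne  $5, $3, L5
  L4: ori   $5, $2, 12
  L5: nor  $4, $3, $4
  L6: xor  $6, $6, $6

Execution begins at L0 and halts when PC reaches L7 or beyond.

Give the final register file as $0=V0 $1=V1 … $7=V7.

$0=0 $1=0 $2=12 $3=15 $4=65520 $5=12 $6=0 $7=5

  step pc=0: xori  $4, $7, 1  regs=(0,3,12,15,4,1,0,5)
  step pc=1: or   $4, $3, $2  regs=(0,3,12,15,15,1,0,5)
  step pc=2: slt  $1, $3, $0  regs=(0,0,12,15,15,1,0,5)
  step pc=3: bne  $5, $3, L5  cond=T  regs=(0,0,12,15,15,1,0,5)
  step pc=4: ori   $5, $2, 12  regs=(0,0,12,15,15,12,0,5)
  step pc=5: nor  $4, $3, $4  regs=(0,0,12,15,65520,12,0,5)
  step pc=6: xor  $6, $6, $6  regs=(0,0,12,15,65520,12,0,5)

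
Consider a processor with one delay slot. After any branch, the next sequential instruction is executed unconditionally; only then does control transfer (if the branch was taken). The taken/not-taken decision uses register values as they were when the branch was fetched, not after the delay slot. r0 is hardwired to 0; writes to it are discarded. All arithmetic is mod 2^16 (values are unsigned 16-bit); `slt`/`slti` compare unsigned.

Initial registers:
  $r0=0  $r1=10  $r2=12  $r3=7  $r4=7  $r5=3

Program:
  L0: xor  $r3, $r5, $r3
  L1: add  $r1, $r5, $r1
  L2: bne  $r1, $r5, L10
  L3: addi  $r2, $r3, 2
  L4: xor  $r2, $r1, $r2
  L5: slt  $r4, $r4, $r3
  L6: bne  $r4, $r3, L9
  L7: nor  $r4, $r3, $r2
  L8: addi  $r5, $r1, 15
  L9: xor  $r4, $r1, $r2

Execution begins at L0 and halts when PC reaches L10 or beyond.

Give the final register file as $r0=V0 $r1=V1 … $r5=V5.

  step pc=0: xor  $r3, $r5, $r3  regs=(0,10,12,4,7,3)
  step pc=1: add  $r1, $r5, $r1  regs=(0,13,12,4,7,3)
  step pc=2: bne  $r1, $r5, L10  cond=T  regs=(0,13,12,4,7,3)
  step pc=3: addi  $r2, $r3, 2  regs=(0,13,6,4,7,3)

$r0=0 $r1=13 $r2=6 $r3=4 $r4=7 $r5=3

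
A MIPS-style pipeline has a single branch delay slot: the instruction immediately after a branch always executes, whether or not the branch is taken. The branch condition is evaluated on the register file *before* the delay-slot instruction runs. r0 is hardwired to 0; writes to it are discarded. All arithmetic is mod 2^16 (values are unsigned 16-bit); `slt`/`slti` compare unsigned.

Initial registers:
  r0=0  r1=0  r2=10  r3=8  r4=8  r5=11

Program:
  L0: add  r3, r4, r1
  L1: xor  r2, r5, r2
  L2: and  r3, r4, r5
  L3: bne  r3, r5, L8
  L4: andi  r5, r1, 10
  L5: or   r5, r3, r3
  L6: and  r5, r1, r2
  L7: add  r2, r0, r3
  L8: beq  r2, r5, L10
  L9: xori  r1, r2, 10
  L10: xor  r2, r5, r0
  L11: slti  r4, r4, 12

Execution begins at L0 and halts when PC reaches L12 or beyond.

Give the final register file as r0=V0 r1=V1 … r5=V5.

r0=0 r1=11 r2=0 r3=8 r4=1 r5=0

  step pc=0: add  r3, r4, r1  regs=(0,0,10,8,8,11)
  step pc=1: xor  r2, r5, r2  regs=(0,0,1,8,8,11)
  step pc=2: and  r3, r4, r5  regs=(0,0,1,8,8,11)
  step pc=3: bne  r3, r5, L8  cond=T  regs=(0,0,1,8,8,11)
  step pc=4: andi  r5, r1, 10  regs=(0,0,1,8,8,0)
  step pc=8: beq  r2, r5, L10  cond=F  regs=(0,0,1,8,8,0)
  step pc=9: xori  r1, r2, 10  regs=(0,11,1,8,8,0)
  step pc=10: xor  r2, r5, r0  regs=(0,11,0,8,8,0)
  step pc=11: slti  r4, r4, 12  regs=(0,11,0,8,1,0)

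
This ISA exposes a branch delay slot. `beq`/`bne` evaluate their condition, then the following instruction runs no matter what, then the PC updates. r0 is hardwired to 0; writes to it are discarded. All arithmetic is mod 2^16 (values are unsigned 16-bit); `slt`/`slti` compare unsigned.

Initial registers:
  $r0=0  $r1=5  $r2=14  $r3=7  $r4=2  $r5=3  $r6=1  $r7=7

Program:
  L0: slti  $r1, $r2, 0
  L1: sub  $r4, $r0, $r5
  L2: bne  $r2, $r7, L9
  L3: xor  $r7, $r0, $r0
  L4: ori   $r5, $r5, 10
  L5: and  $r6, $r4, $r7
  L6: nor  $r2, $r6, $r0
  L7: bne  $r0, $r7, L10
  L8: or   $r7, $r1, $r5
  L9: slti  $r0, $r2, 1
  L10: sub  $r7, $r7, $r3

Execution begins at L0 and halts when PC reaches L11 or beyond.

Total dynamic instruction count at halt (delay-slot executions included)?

PC=0  slti  $r1, $r2, 0      | $r0=0 $r1=0 $r2=14 $r3=7 $r4=2 $r5=3 $r6=1 $r7=7
PC=1  sub  $r4, $r0, $r5     | $r0=0 $r1=0 $r2=14 $r3=7 $r4=65533 $r5=3 $r6=1 $r7=7
PC=2  bne  $r2, $r7, L9      | $r0=0 $r1=0 $r2=14 $r3=7 $r4=65533 $r5=3 $r6=1 $r7=7  [TAKEN]
PC=3  xor  $r7, $r0, $r0     | $r0=0 $r1=0 $r2=14 $r3=7 $r4=65533 $r5=3 $r6=1 $r7=0
PC=9  slti  $r0, $r2, 1      | $r0=0 $r1=0 $r2=14 $r3=7 $r4=65533 $r5=3 $r6=1 $r7=0
PC=10 sub  $r7, $r7, $r3     | $r0=0 $r1=0 $r2=14 $r3=7 $r4=65533 $r5=3 $r6=1 $r7=65529

6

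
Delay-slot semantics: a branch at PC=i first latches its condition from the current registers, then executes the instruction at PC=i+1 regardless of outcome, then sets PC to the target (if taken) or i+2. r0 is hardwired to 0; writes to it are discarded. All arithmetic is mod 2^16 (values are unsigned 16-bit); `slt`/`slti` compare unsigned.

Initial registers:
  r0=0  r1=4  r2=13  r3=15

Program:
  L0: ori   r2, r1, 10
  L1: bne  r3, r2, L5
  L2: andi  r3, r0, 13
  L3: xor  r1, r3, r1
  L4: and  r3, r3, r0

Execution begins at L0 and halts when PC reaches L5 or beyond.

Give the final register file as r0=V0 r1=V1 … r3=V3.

#0 ori   r2, r1, 10 ; 0/4/14/15
#1 bne  r3, r2, L5 ; 0/4/14/15 ; →target
#2 andi  r3, r0, 13 ; 0/4/14/0

r0=0 r1=4 r2=14 r3=0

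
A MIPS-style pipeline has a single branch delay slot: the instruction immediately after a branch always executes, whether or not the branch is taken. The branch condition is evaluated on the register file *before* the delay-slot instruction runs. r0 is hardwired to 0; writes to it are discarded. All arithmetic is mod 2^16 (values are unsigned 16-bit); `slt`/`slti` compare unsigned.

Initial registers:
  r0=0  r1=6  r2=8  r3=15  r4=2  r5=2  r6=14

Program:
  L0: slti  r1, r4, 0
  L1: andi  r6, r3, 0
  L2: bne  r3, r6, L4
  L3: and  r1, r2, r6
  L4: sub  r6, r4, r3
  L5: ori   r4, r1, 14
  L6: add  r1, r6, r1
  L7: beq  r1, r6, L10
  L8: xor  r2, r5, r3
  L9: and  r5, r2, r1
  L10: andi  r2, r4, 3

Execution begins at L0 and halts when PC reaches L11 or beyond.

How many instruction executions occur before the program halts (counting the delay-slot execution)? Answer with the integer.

PC=0  slti  r1, r4, 0        | r0=0 r1=0 r2=8 r3=15 r4=2 r5=2 r6=14
PC=1  andi  r6, r3, 0        | r0=0 r1=0 r2=8 r3=15 r4=2 r5=2 r6=0
PC=2  bne  r3, r6, L4        | r0=0 r1=0 r2=8 r3=15 r4=2 r5=2 r6=0  [TAKEN]
PC=3  and  r1, r2, r6        | r0=0 r1=0 r2=8 r3=15 r4=2 r5=2 r6=0
PC=4  sub  r6, r4, r3        | r0=0 r1=0 r2=8 r3=15 r4=2 r5=2 r6=65523
PC=5  ori   r4, r1, 14       | r0=0 r1=0 r2=8 r3=15 r4=14 r5=2 r6=65523
PC=6  add  r1, r6, r1        | r0=0 r1=65523 r2=8 r3=15 r4=14 r5=2 r6=65523
PC=7  beq  r1, r6, L10       | r0=0 r1=65523 r2=8 r3=15 r4=14 r5=2 r6=65523  [TAKEN]
PC=8  xor  r2, r5, r3        | r0=0 r1=65523 r2=13 r3=15 r4=14 r5=2 r6=65523
PC=10 andi  r2, r4, 3        | r0=0 r1=65523 r2=2 r3=15 r4=14 r5=2 r6=65523

10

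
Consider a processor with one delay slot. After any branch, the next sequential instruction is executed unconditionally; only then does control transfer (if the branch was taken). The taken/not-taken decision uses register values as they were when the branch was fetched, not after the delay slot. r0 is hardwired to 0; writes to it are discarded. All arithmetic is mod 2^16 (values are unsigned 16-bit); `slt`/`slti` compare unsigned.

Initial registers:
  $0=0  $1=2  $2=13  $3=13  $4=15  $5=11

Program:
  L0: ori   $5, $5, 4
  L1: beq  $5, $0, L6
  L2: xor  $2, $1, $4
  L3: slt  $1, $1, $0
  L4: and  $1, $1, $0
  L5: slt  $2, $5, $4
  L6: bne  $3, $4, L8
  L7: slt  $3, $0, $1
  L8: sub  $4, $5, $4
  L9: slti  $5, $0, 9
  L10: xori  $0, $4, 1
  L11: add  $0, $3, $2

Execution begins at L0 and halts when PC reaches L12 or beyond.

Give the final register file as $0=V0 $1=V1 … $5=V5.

#0 ori   $5, $5, 4 ; 0/2/13/13/15/15
#1 beq  $5, $0, L6 ; 0/2/13/13/15/15 ; →fallthru
#2 xor  $2, $1, $4 ; 0/2/13/13/15/15
#3 slt  $1, $1, $0 ; 0/0/13/13/15/15
#4 and  $1, $1, $0 ; 0/0/13/13/15/15
#5 slt  $2, $5, $4 ; 0/0/0/13/15/15
#6 bne  $3, $4, L8 ; 0/0/0/13/15/15 ; →target
#7 slt  $3, $0, $1 ; 0/0/0/0/15/15
#8 sub  $4, $5, $4 ; 0/0/0/0/0/15
#9 slti  $5, $0, 9 ; 0/0/0/0/0/1
#10 xori  $0, $4, 1 ; 0/0/0/0/0/1
#11 add  $0, $3, $2 ; 0/0/0/0/0/1

$0=0 $1=0 $2=0 $3=0 $4=0 $5=1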